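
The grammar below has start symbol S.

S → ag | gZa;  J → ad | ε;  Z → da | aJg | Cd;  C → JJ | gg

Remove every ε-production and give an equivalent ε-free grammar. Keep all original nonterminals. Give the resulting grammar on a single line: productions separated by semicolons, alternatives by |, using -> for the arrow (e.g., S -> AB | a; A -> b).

S -> ag | gZa; C -> J | JJ | gg; J -> ad; Z -> d | Cd | ag | da | aJg

Nullable set: {C, J}.
C -> JJ: J, J nullable, giving J | JJ.
Drop J -> ε.
Z -> Cd: C nullable, giving Cd | d.
Z -> aJg: J nullable, giving aJg | ag.
Unchanged (no nullable symbols): S -> ag; S -> gZa; C -> gg; J -> ad; Z -> da.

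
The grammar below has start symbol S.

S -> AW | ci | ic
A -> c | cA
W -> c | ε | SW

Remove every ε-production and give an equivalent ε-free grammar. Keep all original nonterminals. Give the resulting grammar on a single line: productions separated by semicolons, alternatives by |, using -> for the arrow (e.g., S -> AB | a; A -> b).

S -> A | AW | ci | ic; A -> c | cA; W -> S | c | SW

Nullable set: {W}.
S -> AW: W nullable, giving A | AW.
Drop W -> ε.
W -> SW: W nullable, giving S | SW.
Unchanged (no nullable symbols): S -> ci; S -> ic; A -> c; A -> cA; W -> c.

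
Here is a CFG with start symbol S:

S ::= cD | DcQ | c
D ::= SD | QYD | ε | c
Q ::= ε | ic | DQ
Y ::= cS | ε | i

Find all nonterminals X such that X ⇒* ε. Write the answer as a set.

Directly nullable (have an ε-rule): {D, Q, Y}.
Not nullable: S — each has a terminal in every rule's right-hand side or depends on a non-nullable symbol.

{D, Q, Y}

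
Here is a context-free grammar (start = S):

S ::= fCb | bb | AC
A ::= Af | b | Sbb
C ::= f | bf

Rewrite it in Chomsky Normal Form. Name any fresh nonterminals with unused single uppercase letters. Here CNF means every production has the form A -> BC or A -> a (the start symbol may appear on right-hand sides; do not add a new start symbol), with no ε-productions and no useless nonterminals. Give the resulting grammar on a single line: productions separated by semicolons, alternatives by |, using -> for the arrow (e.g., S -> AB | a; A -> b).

No ε-productions.
No unit productions to eliminate.
TERM: introduce D -> b, B -> f and substitute in every rule of length ≥2.
BIN: A -> SDD becomes A -> SE, E -> DD; S -> BCD becomes S -> BF, F -> CD.

S -> AC | BF | DD; A -> b | AB | SE; B -> f; C -> f | DB; D -> b; E -> DD; F -> CD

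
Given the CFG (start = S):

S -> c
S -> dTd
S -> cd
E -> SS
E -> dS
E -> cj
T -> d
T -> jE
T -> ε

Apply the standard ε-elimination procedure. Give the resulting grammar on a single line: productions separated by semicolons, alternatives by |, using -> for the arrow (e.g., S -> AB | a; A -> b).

S -> c | cd | dd | dTd; E -> SS | cj | dS; T -> d | jE

Nullable set: {T}.
S -> dTd: T nullable, giving dTd | dd.
Drop T -> ε.
Unchanged (no nullable symbols): S -> c; S -> cd; E -> SS; E -> cj; E -> dS; T -> d; T -> jE.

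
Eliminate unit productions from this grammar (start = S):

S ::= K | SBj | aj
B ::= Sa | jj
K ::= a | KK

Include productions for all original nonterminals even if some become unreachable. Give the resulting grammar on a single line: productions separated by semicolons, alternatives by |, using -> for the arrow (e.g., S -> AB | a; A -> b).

S -> a | KK | aj | SBj; B -> Sa | jj; K -> a | KK

Unit productions: S->K.
Unit pairs (A ⇒* B via units): (S,K).
S: inherits non-unit rules of {K, S} → KK | SBj | a | aj.
B: inherits non-unit rules of {B} → Sa | jj.
K: inherits non-unit rules of {K} → KK | a.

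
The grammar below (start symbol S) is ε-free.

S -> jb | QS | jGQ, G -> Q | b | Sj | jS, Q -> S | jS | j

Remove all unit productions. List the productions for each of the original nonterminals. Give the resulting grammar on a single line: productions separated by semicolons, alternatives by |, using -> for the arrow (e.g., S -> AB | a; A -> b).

S -> QS | jb | jGQ; G -> b | j | QS | Sj | jS | jb | jGQ; Q -> j | QS | jS | jb | jGQ

Unit productions: G->Q, Q->S.
Unit pairs (A ⇒* B via units): (G,Q), (G,S), (Q,S).
S: inherits non-unit rules of {S} → QS | jGQ | jb.
G: inherits non-unit rules of {G, Q, S} → QS | Sj | b | j | jGQ | jS | jb.
Q: inherits non-unit rules of {Q, S} → QS | j | jGQ | jS | jb.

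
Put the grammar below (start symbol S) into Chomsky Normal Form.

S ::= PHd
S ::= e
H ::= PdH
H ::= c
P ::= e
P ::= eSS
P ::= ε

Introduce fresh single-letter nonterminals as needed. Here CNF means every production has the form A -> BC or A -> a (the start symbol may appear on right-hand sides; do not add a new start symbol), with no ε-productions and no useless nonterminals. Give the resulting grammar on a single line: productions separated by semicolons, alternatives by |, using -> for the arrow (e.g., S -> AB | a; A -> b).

S -> e | HA | PE; A -> d; B -> e; C -> AH; D -> SS; E -> HA; H -> c | AH | PC; P -> e | BD

Nullable: {P}; after ε-elimination: S -> e | Hd | PHd; H -> c | dH | PdH; P -> e | eSS.
No unit productions to eliminate.
TERM: introduce A -> d, B -> e and substitute in every rule of length ≥2.
BIN: H -> PAH becomes H -> PC, C -> AH; P -> BSS becomes P -> BD, D -> SS; S -> PHA becomes S -> PE, E -> HA.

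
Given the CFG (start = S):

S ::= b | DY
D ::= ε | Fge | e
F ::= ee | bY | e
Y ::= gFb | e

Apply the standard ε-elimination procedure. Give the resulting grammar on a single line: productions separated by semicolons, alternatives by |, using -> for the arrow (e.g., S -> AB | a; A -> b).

S -> Y | b | DY; D -> e | Fge; F -> e | bY | ee; Y -> e | gFb

Nullable set: {D}.
S -> DY: D nullable, giving DY | Y.
Drop D -> ε.
Unchanged (no nullable symbols): S -> b; D -> Fge; D -> e; F -> bY; F -> e; F -> ee; Y -> e; Y -> gFb.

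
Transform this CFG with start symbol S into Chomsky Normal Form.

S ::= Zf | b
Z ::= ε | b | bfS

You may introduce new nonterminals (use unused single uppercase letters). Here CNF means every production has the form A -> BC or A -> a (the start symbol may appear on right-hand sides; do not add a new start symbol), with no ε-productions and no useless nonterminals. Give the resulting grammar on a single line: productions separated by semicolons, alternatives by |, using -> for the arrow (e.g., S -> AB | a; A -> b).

S -> b | f | ZA; A -> f; B -> b; C -> AS; Z -> b | BC

Nullable: {Z}; after ε-elimination: S -> b | f | Zf; Z -> b | bfS.
No unit productions to eliminate.
TERM: introduce B -> b, A -> f and substitute in every rule of length ≥2.
BIN: Z -> BAS becomes Z -> BC, C -> AS.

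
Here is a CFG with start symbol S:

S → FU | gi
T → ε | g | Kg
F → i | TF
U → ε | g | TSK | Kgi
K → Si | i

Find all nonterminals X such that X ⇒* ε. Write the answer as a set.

{T, U}

Directly nullable (have an ε-rule): {T, U}.
Not nullable: F, K, S — each has a terminal in every rule's right-hand side or depends on a non-nullable symbol.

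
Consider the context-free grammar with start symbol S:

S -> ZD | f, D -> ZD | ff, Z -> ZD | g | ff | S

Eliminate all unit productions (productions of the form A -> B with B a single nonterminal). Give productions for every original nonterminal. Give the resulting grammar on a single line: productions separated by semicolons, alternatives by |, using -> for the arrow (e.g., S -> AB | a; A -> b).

S -> f | ZD; D -> ZD | ff; Z -> f | g | ZD | ff

Unit productions: Z->S.
Unit pairs (A ⇒* B via units): (Z,S).
S: inherits non-unit rules of {S} → ZD | f.
D: inherits non-unit rules of {D} → ZD | ff.
Z: inherits non-unit rules of {S, Z} → ZD | f | ff | g.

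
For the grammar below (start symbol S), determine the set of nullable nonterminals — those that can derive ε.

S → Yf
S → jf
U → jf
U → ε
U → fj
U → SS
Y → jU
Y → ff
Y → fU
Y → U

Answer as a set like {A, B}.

Directly nullable (have an ε-rule): {U}.
Y is nullable via Y -> U (every symbol on the right is already known nullable).
Not nullable: S — each has a terminal in every rule's right-hand side or depends on a non-nullable symbol.

{U, Y}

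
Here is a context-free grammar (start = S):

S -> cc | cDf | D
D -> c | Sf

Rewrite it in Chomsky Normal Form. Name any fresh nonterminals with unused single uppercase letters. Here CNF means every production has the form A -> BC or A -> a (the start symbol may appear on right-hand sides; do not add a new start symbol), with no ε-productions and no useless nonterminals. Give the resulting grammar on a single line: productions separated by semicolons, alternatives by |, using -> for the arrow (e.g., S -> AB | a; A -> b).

S -> c | BB | BC | SA; A -> f; B -> c; C -> DA; D -> c | SA

No ε-productions.
After unit-elimination: S -> c | Sf | cc | cDf; D -> c | Sf.
TERM: introduce B -> c, A -> f and substitute in every rule of length ≥2.
BIN: S -> BDA becomes S -> BC, C -> DA.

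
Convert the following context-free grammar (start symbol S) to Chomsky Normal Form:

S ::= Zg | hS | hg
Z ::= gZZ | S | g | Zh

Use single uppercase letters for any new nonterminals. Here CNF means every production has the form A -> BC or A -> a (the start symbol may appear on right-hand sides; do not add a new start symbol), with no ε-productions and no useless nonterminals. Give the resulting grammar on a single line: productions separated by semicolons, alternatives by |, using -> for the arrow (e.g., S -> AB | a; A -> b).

S -> BA | BS | ZA; A -> g; B -> h; C -> ZZ; Z -> g | AC | BA | BS | ZA | ZB

No ε-productions.
After unit-elimination: S -> Zg | hS | hg; Z -> g | Zg | Zh | hS | hg | gZZ.
TERM: introduce A -> g, B -> h and substitute in every rule of length ≥2.
BIN: Z -> AZZ becomes Z -> AC, C -> ZZ.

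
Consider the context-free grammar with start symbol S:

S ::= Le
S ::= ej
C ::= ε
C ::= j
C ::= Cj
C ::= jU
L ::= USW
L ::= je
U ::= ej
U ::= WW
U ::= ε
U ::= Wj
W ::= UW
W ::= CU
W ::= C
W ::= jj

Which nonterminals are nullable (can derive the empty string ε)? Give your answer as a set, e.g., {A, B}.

{C, U, W}

Directly nullable (have an ε-rule): {C, U}.
W is nullable via W -> C (every symbol on the right is already known nullable).
Not nullable: L, S — each has a terminal in every rule's right-hand side or depends on a non-nullable symbol.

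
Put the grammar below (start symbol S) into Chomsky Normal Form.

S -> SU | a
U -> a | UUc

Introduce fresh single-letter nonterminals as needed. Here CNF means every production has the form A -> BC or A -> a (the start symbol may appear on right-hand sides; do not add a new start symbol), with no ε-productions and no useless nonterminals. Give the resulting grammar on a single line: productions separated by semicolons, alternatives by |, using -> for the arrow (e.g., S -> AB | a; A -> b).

No ε-productions.
No unit productions to eliminate.
TERM: introduce A -> c and substitute in every rule of length ≥2.
BIN: U -> UUA becomes U -> UB, B -> UA.

S -> a | SU; A -> c; B -> UA; U -> a | UB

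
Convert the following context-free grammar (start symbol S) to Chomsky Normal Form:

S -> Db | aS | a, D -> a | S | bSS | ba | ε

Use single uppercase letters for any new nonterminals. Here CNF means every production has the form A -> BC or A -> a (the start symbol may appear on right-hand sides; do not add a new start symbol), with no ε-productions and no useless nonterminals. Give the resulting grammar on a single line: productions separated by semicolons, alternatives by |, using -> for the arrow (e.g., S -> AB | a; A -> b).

S -> a | b | BS | DA; A -> b; B -> a; C -> SS; D -> a | b | AB | AC | BS | DA

Nullable: {D}; after ε-elimination: S -> a | b | Db | aS; D -> S | a | ba | bSS.
After unit-elimination: S -> a | b | Db | aS; D -> a | b | Db | aS | ba | bSS.
TERM: introduce B -> a, A -> b and substitute in every rule of length ≥2.
BIN: D -> ASS becomes D -> AC, C -> SS.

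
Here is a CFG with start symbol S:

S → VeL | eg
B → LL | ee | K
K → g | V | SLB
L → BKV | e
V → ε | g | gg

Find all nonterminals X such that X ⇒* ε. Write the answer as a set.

Directly nullable (have an ε-rule): {V}.
K is nullable via K -> V (every symbol on the right is already known nullable).
B is nullable via B -> K (every symbol on the right is already known nullable).
L is nullable via L -> BKV (every symbol on the right is already known nullable).
Not nullable: S — each has a terminal in every rule's right-hand side or depends on a non-nullable symbol.

{B, K, L, V}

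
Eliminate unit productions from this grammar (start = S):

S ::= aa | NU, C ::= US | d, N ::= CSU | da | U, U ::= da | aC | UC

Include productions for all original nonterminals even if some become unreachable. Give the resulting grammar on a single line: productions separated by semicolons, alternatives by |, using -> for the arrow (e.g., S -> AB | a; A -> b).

Unit productions: N->U.
Unit pairs (A ⇒* B via units): (N,U).
S: inherits non-unit rules of {S} → NU | aa.
C: inherits non-unit rules of {C} → US | d.
N: inherits non-unit rules of {N, U} → CSU | UC | aC | da.
U: inherits non-unit rules of {U} → UC | aC | da.

S -> NU | aa; C -> d | US; N -> UC | aC | da | CSU; U -> UC | aC | da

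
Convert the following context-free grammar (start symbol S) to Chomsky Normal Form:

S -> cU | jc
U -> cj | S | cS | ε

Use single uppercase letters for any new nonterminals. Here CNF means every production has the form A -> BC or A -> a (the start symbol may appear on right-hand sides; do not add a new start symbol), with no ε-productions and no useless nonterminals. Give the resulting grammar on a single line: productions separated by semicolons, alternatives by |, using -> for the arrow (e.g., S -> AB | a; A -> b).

Nullable: {U}; after ε-elimination: S -> c | cU | jc; U -> S | cS | cj.
After unit-elimination: S -> c | cU | jc; U -> c | cS | cU | cj | jc.
TERM: introduce A -> c, B -> j and substitute in every rule of length ≥2.

S -> c | AU | BA; A -> c; B -> j; U -> c | AB | AS | AU | BA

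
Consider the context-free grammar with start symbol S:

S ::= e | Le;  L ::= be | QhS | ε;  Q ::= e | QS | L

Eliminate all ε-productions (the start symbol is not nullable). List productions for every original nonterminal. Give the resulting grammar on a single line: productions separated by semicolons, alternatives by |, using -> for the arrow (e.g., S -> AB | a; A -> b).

Nullable set: {L, Q}.
S -> Le: L nullable, giving Le | e.
Drop L -> ε.
L -> QhS: Q nullable, giving QhS | hS.
Q -> L: L nullable, giving L.
Q -> QS: Q nullable, giving QS | S.
Unchanged (no nullable symbols): S -> e; L -> be; Q -> e.

S -> e | Le; L -> be | hS | QhS; Q -> L | S | e | QS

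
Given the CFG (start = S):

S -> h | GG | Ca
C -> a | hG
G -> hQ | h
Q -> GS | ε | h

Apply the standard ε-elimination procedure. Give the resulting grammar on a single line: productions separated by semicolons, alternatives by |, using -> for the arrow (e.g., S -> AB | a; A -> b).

Nullable set: {Q}.
G -> hQ: Q nullable, giving h | hQ.
Drop Q -> ε.
Unchanged (no nullable symbols): S -> Ca; S -> GG; S -> h; C -> a; C -> hG; G -> h; Q -> GS; Q -> h.

S -> h | Ca | GG; C -> a | hG; G -> h | hQ; Q -> h | GS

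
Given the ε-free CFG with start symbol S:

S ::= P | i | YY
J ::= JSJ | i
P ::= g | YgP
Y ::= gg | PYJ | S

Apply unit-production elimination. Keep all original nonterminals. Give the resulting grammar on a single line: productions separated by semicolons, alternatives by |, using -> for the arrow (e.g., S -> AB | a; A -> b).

S -> g | i | YY | YgP; J -> i | JSJ; P -> g | YgP; Y -> g | i | YY | gg | PYJ | YgP

Unit productions: S->P, Y->S.
Unit pairs (A ⇒* B via units): (S,P), (Y,P), (Y,S).
S: inherits non-unit rules of {P, S} → YY | YgP | g | i.
J: inherits non-unit rules of {J} → JSJ | i.
P: inherits non-unit rules of {P} → YgP | g.
Y: inherits non-unit rules of {P, S, Y} → PYJ | YY | YgP | g | gg | i.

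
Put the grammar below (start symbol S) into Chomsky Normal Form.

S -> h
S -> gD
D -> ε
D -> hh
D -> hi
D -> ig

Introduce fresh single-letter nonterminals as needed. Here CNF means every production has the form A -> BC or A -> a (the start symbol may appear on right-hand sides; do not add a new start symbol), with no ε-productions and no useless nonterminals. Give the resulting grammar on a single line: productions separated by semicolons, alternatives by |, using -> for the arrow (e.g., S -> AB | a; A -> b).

S -> g | h | CD; A -> h; B -> i; C -> g; D -> AA | AB | BC

Nullable: {D}; after ε-elimination: S -> g | h | gD; D -> hh | hi | ig.
No unit productions to eliminate.
TERM: introduce C -> g, A -> h, B -> i and substitute in every rule of length ≥2.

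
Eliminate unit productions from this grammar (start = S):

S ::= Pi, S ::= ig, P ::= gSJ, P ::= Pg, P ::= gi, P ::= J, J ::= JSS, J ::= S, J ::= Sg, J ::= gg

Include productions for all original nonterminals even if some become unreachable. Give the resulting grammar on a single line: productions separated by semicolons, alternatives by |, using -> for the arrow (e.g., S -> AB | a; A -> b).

Unit productions: J->S, P->J.
Unit pairs (A ⇒* B via units): (J,S), (P,J), (P,S).
S: inherits non-unit rules of {S} → Pi | ig.
J: inherits non-unit rules of {J, S} → JSS | Pi | Sg | gg | ig.
P: inherits non-unit rules of {J, P, S} → JSS | Pg | Pi | Sg | gSJ | gg | gi | ig.

S -> Pi | ig; J -> Pi | Sg | gg | ig | JSS; P -> Pg | Pi | Sg | gg | gi | ig | JSS | gSJ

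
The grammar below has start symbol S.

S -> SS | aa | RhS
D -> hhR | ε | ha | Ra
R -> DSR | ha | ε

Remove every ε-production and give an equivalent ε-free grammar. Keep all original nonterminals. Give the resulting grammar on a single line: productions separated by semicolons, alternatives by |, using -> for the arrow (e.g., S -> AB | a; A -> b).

Nullable set: {D, R}.
S -> RhS: R nullable, giving RhS | hS.
Drop D -> ε.
D -> Ra: R nullable, giving Ra | a.
D -> hhR: R nullable, giving hh | hhR.
Drop R -> ε.
R -> DSR: D, R nullable, giving DS | DSR | S | SR.
Unchanged (no nullable symbols): S -> SS; S -> aa; D -> ha; R -> ha.

S -> SS | aa | hS | RhS; D -> a | Ra | ha | hh | hhR; R -> S | DS | SR | ha | DSR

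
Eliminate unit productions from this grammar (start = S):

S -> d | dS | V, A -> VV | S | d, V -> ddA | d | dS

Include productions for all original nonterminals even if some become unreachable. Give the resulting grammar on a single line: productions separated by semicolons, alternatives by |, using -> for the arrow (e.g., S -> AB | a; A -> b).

Unit productions: A->S, S->V.
Unit pairs (A ⇒* B via units): (A,S), (A,V), (S,V).
S: inherits non-unit rules of {S, V} → d | dS | ddA.
A: inherits non-unit rules of {A, S, V} → VV | d | dS | ddA.
V: inherits non-unit rules of {V} → d | dS | ddA.

S -> d | dS | ddA; A -> d | VV | dS | ddA; V -> d | dS | ddA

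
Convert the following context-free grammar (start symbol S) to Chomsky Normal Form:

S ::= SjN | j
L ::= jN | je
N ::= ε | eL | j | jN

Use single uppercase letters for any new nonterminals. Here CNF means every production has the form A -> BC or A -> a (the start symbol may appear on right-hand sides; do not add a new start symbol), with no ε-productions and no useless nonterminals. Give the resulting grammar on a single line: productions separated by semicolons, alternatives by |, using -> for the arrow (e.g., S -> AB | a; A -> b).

S -> j | SA | SC; A -> j; B -> e; C -> AN; L -> j | AB | AN; N -> j | AN | BL

Nullable: {N}; after ε-elimination: S -> j | Sj | SjN; L -> j | jN | je; N -> j | eL | jN.
No unit productions to eliminate.
TERM: introduce B -> e, A -> j and substitute in every rule of length ≥2.
BIN: S -> SAN becomes S -> SC, C -> AN.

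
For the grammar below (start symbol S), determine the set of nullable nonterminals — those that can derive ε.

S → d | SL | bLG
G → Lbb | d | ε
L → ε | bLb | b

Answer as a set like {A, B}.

{G, L}

Directly nullable (have an ε-rule): {G, L}.
Not nullable: S — each has a terminal in every rule's right-hand side or depends on a non-nullable symbol.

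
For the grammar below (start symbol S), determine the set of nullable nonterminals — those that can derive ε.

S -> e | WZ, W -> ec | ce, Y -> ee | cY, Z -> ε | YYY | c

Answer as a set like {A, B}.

{Z}

Directly nullable (have an ε-rule): {Z}.
Not nullable: S, W, Y — each has a terminal in every rule's right-hand side or depends on a non-nullable symbol.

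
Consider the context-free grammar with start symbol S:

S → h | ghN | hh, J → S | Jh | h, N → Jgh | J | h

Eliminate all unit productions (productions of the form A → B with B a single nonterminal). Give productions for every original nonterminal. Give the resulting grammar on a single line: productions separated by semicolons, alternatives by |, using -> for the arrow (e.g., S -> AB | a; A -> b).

Unit productions: J->S, N->J.
Unit pairs (A ⇒* B via units): (J,S), (N,J), (N,S).
S: inherits non-unit rules of {S} → ghN | h | hh.
J: inherits non-unit rules of {J, S} → Jh | ghN | h | hh.
N: inherits non-unit rules of {J, N, S} → Jgh | Jh | ghN | h | hh.

S -> h | hh | ghN; J -> h | Jh | hh | ghN; N -> h | Jh | hh | Jgh | ghN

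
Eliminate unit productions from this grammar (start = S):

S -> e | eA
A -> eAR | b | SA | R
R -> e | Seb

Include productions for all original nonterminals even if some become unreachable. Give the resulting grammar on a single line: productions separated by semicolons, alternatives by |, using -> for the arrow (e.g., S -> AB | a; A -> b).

Unit productions: A->R.
Unit pairs (A ⇒* B via units): (A,R).
S: inherits non-unit rules of {S} → e | eA.
A: inherits non-unit rules of {A, R} → SA | Seb | b | e | eAR.
R: inherits non-unit rules of {R} → Seb | e.

S -> e | eA; A -> b | e | SA | Seb | eAR; R -> e | Seb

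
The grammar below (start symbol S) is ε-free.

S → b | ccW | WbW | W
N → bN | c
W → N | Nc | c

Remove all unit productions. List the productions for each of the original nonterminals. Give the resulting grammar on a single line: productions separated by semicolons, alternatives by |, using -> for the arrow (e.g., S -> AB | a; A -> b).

S -> b | c | Nc | bN | WbW | ccW; N -> c | bN; W -> c | Nc | bN

Unit productions: S->W, W->N.
Unit pairs (A ⇒* B via units): (S,N), (S,W), (W,N).
S: inherits non-unit rules of {N, S, W} → Nc | WbW | b | bN | c | ccW.
N: inherits non-unit rules of {N} → bN | c.
W: inherits non-unit rules of {N, W} → Nc | bN | c.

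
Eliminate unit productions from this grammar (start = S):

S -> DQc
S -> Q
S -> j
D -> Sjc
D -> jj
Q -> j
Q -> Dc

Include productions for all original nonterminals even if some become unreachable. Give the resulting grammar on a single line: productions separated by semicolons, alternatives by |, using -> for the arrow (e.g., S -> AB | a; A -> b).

S -> j | Dc | DQc; D -> jj | Sjc; Q -> j | Dc

Unit productions: S->Q.
Unit pairs (A ⇒* B via units): (S,Q).
S: inherits non-unit rules of {Q, S} → DQc | Dc | j.
D: inherits non-unit rules of {D} → Sjc | jj.
Q: inherits non-unit rules of {Q} → Dc | j.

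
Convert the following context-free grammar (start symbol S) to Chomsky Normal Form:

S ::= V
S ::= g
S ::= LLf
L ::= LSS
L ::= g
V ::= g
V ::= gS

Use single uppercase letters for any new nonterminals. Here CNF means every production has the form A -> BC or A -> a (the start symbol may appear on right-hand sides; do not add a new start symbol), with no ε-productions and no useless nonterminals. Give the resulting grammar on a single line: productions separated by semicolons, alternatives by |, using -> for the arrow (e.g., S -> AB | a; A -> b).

S -> g | BS | LD; A -> f; B -> g; C -> SS; D -> LA; L -> g | LC

No ε-productions.
After unit-elimination: S -> g | gS | LLf; L -> g | LSS; V -> g | gS.
TERM: introduce A -> f, B -> g and substitute in every rule of length ≥2.
BIN: L -> LSS becomes L -> LC, C -> SS; S -> LLA becomes S -> LD, D -> LA.
Drop unreachable/unproductive: V.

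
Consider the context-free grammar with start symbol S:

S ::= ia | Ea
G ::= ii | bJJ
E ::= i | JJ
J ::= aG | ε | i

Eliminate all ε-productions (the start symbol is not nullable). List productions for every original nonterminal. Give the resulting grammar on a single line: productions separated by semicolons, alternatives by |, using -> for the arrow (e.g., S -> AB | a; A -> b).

S -> a | Ea | ia; E -> J | i | JJ; G -> b | bJ | ii | bJJ; J -> i | aG

Nullable set: {E, J}.
S -> Ea: E nullable, giving Ea | a.
E -> JJ: J, J nullable, giving J | JJ.
G -> bJJ: J, J nullable, giving b | bJ | bJJ.
Drop J -> ε.
Unchanged (no nullable symbols): S -> ia; E -> i; G -> ii; J -> aG; J -> i.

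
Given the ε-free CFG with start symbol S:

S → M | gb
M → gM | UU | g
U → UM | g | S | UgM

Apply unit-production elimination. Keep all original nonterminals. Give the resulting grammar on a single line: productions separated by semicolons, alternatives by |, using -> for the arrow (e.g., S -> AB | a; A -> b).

S -> g | UU | gM | gb; M -> g | UU | gM; U -> g | UM | UU | gM | gb | UgM

Unit productions: S->M, U->S.
Unit pairs (A ⇒* B via units): (S,M), (U,M), (U,S).
S: inherits non-unit rules of {M, S} → UU | g | gM | gb.
M: inherits non-unit rules of {M} → UU | g | gM.
U: inherits non-unit rules of {M, S, U} → UM | UU | UgM | g | gM | gb.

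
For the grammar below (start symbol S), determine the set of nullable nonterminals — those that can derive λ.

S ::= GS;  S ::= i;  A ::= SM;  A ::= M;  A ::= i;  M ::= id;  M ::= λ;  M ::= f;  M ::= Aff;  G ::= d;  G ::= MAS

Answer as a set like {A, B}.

{A, M}

Directly nullable (have an ε-rule): {M}.
A is nullable via A -> M (every symbol on the right is already known nullable).
Not nullable: G, S — each has a terminal in every rule's right-hand side or depends on a non-nullable symbol.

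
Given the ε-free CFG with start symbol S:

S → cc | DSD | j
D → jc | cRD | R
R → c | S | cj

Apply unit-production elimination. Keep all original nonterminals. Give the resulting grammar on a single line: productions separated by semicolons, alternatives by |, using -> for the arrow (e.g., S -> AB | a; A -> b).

S -> j | cc | DSD; D -> c | j | cc | cj | jc | DSD | cRD; R -> c | j | cc | cj | DSD

Unit productions: D->R, R->S.
Unit pairs (A ⇒* B via units): (D,R), (D,S), (R,S).
S: inherits non-unit rules of {S} → DSD | cc | j.
D: inherits non-unit rules of {D, R, S} → DSD | c | cRD | cc | cj | j | jc.
R: inherits non-unit rules of {R, S} → DSD | c | cc | cj | j.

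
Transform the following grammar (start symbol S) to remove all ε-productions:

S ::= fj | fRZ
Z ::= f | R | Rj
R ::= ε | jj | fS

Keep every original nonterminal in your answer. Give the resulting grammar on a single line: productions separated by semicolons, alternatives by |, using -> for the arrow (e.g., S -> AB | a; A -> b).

S -> f | fR | fZ | fj | fRZ; R -> fS | jj; Z -> R | f | j | Rj

Nullable set: {R, Z}.
S -> fRZ: R, Z nullable, giving f | fR | fRZ | fZ.
Drop R -> ε.
Z -> R: R nullable, giving R.
Z -> Rj: R nullable, giving Rj | j.
Unchanged (no nullable symbols): S -> fj; R -> fS; R -> jj; Z -> f.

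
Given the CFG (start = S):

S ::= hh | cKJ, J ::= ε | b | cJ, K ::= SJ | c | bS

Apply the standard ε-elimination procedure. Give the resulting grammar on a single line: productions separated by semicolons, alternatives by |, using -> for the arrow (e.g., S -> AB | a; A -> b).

Nullable set: {J}.
S -> cKJ: J nullable, giving cK | cKJ.
Drop J -> ε.
J -> cJ: J nullable, giving c | cJ.
K -> SJ: J nullable, giving S | SJ.
Unchanged (no nullable symbols): S -> hh; J -> b; K -> bS; K -> c.

S -> cK | hh | cKJ; J -> b | c | cJ; K -> S | c | SJ | bS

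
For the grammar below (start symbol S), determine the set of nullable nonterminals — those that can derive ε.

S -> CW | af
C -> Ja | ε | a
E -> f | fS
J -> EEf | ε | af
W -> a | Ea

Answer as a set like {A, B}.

{C, J}

Directly nullable (have an ε-rule): {C, J}.
Not nullable: E, S, W — each has a terminal in every rule's right-hand side or depends on a non-nullable symbol.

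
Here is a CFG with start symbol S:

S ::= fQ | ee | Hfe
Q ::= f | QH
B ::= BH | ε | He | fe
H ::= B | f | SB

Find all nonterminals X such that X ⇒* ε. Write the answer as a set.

Directly nullable (have an ε-rule): {B}.
H is nullable via H -> B (every symbol on the right is already known nullable).
Not nullable: Q, S — each has a terminal in every rule's right-hand side or depends on a non-nullable symbol.

{B, H}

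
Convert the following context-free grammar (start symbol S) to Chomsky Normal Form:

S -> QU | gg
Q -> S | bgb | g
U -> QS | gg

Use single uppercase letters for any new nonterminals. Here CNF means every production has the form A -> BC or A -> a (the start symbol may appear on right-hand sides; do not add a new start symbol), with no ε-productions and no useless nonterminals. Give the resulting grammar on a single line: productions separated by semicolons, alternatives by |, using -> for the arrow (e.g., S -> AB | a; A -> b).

No ε-productions.
After unit-elimination: S -> QU | gg; Q -> g | QU | gg | bgb; U -> QS | gg.
TERM: introduce A -> b, B -> g and substitute in every rule of length ≥2.
BIN: Q -> ABA becomes Q -> AC, C -> BA.

S -> BB | QU; A -> b; B -> g; C -> BA; Q -> g | AC | BB | QU; U -> BB | QS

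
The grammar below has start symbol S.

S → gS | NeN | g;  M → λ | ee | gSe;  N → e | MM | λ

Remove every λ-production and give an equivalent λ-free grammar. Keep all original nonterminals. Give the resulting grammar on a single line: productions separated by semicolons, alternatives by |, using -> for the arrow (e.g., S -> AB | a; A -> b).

S -> e | g | Ne | eN | gS | NeN; M -> ee | gSe; N -> M | e | MM

Nullable set: {M, N}.
S -> NeN: N, N nullable, giving Ne | NeN | e | eN.
Drop M -> λ.
Drop N -> λ.
N -> MM: M, M nullable, giving M | MM.
Unchanged (no nullable symbols): S -> g; S -> gS; M -> ee; M -> gSe; N -> e.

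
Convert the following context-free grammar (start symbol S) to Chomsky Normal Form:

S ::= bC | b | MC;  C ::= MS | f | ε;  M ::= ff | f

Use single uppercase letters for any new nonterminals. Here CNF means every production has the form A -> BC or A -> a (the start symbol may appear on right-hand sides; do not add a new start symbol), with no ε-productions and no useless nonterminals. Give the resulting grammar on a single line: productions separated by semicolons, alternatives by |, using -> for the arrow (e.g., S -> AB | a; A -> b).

S -> b | f | AA | BC | MC; A -> f; B -> b; C -> f | MS; M -> f | AA

Nullable: {C}; after ε-elimination: S -> M | b | MC | bC; C -> f | MS; M -> f | ff.
After unit-elimination: S -> b | f | MC | bC | ff; C -> f | MS; M -> f | ff.
TERM: introduce B -> b, A -> f and substitute in every rule of length ≥2.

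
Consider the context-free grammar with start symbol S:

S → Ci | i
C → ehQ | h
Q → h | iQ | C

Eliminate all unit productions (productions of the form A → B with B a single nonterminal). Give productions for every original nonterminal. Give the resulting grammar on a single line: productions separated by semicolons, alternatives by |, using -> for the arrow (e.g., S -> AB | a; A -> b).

S -> i | Ci; C -> h | ehQ; Q -> h | iQ | ehQ

Unit productions: Q->C.
Unit pairs (A ⇒* B via units): (Q,C).
S: inherits non-unit rules of {S} → Ci | i.
C: inherits non-unit rules of {C} → ehQ | h.
Q: inherits non-unit rules of {C, Q} → ehQ | h | iQ.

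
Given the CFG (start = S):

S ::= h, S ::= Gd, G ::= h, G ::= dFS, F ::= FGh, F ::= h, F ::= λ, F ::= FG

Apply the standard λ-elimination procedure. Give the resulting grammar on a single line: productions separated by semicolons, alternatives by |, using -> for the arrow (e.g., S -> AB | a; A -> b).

S -> h | Gd; F -> G | h | FG | Gh | FGh; G -> h | dS | dFS

Nullable set: {F}.
Drop F -> λ.
F -> FG: F nullable, giving FG | G.
F -> FGh: F nullable, giving FGh | Gh.
G -> dFS: F nullable, giving dFS | dS.
Unchanged (no nullable symbols): S -> Gd; S -> h; F -> h; G -> h.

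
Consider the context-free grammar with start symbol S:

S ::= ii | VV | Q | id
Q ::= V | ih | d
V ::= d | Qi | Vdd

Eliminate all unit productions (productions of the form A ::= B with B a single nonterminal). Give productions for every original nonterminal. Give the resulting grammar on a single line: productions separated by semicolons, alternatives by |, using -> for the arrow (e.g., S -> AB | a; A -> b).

Unit productions: Q->V, S->Q.
Unit pairs (A ⇒* B via units): (Q,V), (S,Q), (S,V).
S: inherits non-unit rules of {Q, S, V} → Qi | VV | Vdd | d | id | ih | ii.
Q: inherits non-unit rules of {Q, V} → Qi | Vdd | d | ih.
V: inherits non-unit rules of {V} → Qi | Vdd | d.

S -> d | Qi | VV | id | ih | ii | Vdd; Q -> d | Qi | ih | Vdd; V -> d | Qi | Vdd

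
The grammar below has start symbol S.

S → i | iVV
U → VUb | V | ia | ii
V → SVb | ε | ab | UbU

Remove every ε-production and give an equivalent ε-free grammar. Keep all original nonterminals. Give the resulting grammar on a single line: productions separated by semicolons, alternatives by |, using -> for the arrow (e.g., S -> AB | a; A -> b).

Nullable set: {U, V}.
S -> iVV: V, V nullable, giving i | iV | iVV.
U -> V: V nullable, giving V.
U -> VUb: V, U nullable, giving Ub | VUb | Vb | b.
Drop V -> ε.
V -> SVb: V nullable, giving SVb | Sb.
V -> UbU: U, U nullable, giving Ub | UbU | b | bU.
Unchanged (no nullable symbols): S -> i; U -> ia; U -> ii; V -> ab.

S -> i | iV | iVV; U -> V | b | Ub | Vb | ia | ii | VUb; V -> b | Sb | Ub | ab | bU | SVb | UbU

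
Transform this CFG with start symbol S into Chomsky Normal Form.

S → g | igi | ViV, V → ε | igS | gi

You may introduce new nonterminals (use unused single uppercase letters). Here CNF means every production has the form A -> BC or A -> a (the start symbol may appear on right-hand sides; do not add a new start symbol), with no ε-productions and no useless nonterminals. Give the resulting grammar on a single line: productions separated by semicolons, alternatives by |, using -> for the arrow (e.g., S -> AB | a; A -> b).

Nullable: {V}; after ε-elimination: S -> g | i | Vi | iV | ViV | igi; V -> gi | igS.
No unit productions to eliminate.
TERM: introduce B -> g, A -> i and substitute in every rule of length ≥2.
BIN: S -> ABA becomes S -> AC, C -> BA; S -> VAV becomes S -> VD, D -> AV; V -> ABS becomes V -> AE, E -> BS.

S -> g | i | AC | AV | VA | VD; A -> i; B -> g; C -> BA; D -> AV; E -> BS; V -> AE | BA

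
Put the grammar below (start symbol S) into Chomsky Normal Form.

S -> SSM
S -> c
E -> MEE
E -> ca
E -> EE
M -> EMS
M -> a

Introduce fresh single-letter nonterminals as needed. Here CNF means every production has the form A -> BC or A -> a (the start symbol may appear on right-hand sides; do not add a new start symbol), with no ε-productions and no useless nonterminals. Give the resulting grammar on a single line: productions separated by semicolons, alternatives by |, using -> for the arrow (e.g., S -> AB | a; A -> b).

S -> c | SF; A -> c; B -> a; C -> EE; D -> MS; E -> AB | EE | MC; F -> SM; M -> a | ED

No ε-productions.
No unit productions to eliminate.
TERM: introduce B -> a, A -> c and substitute in every rule of length ≥2.
BIN: E -> MEE becomes E -> MC, C -> EE; M -> EMS becomes M -> ED, D -> MS; S -> SSM becomes S -> SF, F -> SM.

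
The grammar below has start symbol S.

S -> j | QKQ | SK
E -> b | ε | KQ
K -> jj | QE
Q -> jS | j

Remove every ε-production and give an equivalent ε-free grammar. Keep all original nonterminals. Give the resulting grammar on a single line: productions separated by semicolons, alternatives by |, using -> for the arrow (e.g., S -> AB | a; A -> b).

S -> j | SK | QKQ; E -> b | KQ; K -> Q | QE | jj; Q -> j | jS

Nullable set: {E}.
Drop E -> ε.
K -> QE: E nullable, giving Q | QE.
Unchanged (no nullable symbols): S -> QKQ; S -> SK; S -> j; E -> KQ; E -> b; K -> jj; Q -> j; Q -> jS.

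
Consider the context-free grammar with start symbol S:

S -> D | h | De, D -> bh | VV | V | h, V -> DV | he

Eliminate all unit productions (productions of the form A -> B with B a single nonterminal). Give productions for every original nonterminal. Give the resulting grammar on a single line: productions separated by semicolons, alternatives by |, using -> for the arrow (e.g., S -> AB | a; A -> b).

Unit productions: D->V, S->D.
Unit pairs (A ⇒* B via units): (D,V), (S,D), (S,V).
S: inherits non-unit rules of {D, S, V} → DV | De | VV | bh | h | he.
D: inherits non-unit rules of {D, V} → DV | VV | bh | h | he.
V: inherits non-unit rules of {V} → DV | he.

S -> h | DV | De | VV | bh | he; D -> h | DV | VV | bh | he; V -> DV | he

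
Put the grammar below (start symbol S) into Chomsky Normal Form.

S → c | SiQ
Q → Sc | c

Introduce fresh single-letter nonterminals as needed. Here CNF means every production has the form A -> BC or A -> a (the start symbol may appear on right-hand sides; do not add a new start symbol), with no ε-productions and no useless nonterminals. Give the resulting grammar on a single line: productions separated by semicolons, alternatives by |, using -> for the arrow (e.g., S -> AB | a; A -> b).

S -> c | SC; A -> c; B -> i; C -> BQ; Q -> c | SA

No ε-productions.
No unit productions to eliminate.
TERM: introduce A -> c, B -> i and substitute in every rule of length ≥2.
BIN: S -> SBQ becomes S -> SC, C -> BQ.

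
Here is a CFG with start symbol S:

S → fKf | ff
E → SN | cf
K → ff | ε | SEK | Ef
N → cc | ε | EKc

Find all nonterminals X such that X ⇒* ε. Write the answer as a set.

{K, N}

Directly nullable (have an ε-rule): {K, N}.
Not nullable: E, S — each has a terminal in every rule's right-hand side or depends on a non-nullable symbol.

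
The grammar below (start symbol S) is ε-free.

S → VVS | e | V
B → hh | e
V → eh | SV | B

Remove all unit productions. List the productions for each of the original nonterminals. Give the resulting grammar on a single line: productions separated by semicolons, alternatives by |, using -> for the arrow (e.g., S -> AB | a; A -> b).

Unit productions: S->V, V->B.
Unit pairs (A ⇒* B via units): (S,B), (S,V), (V,B).
S: inherits non-unit rules of {B, S, V} → SV | VVS | e | eh | hh.
B: inherits non-unit rules of {B} → e | hh.
V: inherits non-unit rules of {B, V} → SV | e | eh | hh.

S -> e | SV | eh | hh | VVS; B -> e | hh; V -> e | SV | eh | hh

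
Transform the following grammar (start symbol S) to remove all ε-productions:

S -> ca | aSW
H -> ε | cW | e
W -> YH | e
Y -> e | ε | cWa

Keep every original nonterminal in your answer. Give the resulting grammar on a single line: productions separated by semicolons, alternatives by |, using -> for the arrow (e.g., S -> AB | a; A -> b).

S -> aS | ca | aSW; H -> c | e | cW; W -> H | Y | e | YH; Y -> e | ca | cWa

Nullable set: {H, W, Y}.
S -> aSW: W nullable, giving aS | aSW.
Drop H -> ε.
H -> cW: W nullable, giving c | cW.
W -> YH: Y, H nullable, giving H | Y | YH.
Drop Y -> ε.
Y -> cWa: W nullable, giving cWa | ca.
Unchanged (no nullable symbols): S -> ca; H -> e; W -> e; Y -> e.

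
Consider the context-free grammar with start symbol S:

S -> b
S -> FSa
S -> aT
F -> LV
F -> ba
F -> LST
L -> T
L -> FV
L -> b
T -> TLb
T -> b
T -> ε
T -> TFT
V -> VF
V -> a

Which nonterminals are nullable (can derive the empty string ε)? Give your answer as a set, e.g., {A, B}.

Directly nullable (have an ε-rule): {T}.
L is nullable via L -> T (every symbol on the right is already known nullable).
Not nullable: F, S, V — each has a terminal in every rule's right-hand side or depends on a non-nullable symbol.

{L, T}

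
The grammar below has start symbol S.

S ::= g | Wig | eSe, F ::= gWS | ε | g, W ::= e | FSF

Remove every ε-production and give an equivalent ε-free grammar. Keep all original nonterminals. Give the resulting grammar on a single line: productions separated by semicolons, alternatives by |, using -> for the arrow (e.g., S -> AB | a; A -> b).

Nullable set: {F}.
Drop F -> ε.
W -> FSF: F, F nullable, giving FS | FSF | S | SF.
Unchanged (no nullable symbols): S -> Wig; S -> eSe; S -> g; F -> g; F -> gWS; W -> e.

S -> g | Wig | eSe; F -> g | gWS; W -> S | e | FS | SF | FSF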